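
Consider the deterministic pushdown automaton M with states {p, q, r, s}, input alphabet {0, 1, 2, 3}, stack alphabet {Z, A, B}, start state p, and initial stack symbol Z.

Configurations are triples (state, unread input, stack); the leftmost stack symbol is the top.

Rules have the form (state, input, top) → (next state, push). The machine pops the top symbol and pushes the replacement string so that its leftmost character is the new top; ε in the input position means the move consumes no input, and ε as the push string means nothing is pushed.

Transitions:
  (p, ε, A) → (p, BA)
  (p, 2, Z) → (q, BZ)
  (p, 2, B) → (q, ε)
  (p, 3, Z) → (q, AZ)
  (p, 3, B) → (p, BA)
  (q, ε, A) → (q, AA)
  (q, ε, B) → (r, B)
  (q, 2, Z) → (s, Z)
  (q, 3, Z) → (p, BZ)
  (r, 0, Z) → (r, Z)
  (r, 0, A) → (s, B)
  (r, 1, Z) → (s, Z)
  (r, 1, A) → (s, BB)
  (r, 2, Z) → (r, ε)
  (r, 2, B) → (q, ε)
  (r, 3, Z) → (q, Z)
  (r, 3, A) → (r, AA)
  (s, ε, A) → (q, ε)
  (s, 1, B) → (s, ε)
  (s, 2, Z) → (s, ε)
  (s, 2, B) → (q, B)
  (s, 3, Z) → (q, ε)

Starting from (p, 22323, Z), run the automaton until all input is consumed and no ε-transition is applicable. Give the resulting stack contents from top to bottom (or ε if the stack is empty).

(p, 22323, Z) ⊢ (q, 2323, BZ) ⊢ (r, 2323, BZ) ⊢ (q, 323, Z) ⊢ (p, 23, BZ) ⊢ (q, 3, Z) ⊢ (p, ε, BZ)
All input consumed in state p with stack BZ.

BZ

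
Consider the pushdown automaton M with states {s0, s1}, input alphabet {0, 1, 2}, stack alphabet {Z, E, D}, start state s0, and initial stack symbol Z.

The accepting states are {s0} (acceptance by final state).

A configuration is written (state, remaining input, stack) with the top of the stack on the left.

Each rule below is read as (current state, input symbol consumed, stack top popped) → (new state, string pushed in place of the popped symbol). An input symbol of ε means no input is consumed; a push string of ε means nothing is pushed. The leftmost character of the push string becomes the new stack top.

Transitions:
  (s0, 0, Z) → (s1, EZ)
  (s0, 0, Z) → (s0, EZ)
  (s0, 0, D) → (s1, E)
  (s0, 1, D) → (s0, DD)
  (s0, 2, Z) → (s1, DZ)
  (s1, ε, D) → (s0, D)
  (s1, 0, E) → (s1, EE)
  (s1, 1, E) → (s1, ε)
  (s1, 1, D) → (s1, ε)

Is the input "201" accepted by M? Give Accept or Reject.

Reject

No computation consumes all input and reaches a final state.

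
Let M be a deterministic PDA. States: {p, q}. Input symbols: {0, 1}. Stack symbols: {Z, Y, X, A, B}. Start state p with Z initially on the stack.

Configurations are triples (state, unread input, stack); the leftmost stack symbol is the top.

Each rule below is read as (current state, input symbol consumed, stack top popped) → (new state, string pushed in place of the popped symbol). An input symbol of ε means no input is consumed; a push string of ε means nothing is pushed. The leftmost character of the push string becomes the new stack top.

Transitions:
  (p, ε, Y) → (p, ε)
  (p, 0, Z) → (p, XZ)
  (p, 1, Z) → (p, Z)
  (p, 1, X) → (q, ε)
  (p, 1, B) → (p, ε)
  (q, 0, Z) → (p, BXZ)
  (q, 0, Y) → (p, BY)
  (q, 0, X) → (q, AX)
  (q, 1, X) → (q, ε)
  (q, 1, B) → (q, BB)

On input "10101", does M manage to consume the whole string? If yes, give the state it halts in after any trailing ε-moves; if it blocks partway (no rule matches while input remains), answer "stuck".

(p, 10101, Z) ⊢ (p, 0101, Z) ⊢ (p, 101, XZ) ⊢ (q, 01, Z) ⊢ (p, 1, BXZ) ⊢ (p, ε, XZ)
All input consumed; M is in state p.

p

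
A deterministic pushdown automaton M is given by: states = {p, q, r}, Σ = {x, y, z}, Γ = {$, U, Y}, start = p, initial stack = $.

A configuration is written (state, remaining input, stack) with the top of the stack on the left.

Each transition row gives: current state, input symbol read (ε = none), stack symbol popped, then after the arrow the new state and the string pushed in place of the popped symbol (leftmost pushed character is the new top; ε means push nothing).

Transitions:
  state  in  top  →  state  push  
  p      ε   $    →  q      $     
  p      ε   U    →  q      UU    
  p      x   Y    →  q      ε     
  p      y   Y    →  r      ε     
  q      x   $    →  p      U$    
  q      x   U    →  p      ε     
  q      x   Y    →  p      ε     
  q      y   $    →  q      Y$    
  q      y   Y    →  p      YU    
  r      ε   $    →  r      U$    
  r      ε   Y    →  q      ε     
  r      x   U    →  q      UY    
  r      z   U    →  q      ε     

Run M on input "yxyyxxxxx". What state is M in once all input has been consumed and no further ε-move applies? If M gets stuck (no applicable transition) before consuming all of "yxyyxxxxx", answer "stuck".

(p, yxyyxxxxx, $) ⊢ (q, yxyyxxxxx, $) ⊢ (q, xyyxxxxx, Y$) ⊢ (p, yyxxxxx, $) ⊢ (q, yyxxxxx, $) ⊢ (q, yxxxxx, Y$) ⊢ (p, xxxxx, YU$) ⊢ (q, xxxx, U$) ⊢ (p, xxx, $) ⊢ (q, xxx, $) ⊢ (p, xx, U$) ⊢ (q, xx, UU$) ⊢ (p, x, U$) ⊢ (q, x, UU$) ⊢ (p, ε, U$) ⊢ (q, ε, UU$)
All input consumed; M is in state q.

q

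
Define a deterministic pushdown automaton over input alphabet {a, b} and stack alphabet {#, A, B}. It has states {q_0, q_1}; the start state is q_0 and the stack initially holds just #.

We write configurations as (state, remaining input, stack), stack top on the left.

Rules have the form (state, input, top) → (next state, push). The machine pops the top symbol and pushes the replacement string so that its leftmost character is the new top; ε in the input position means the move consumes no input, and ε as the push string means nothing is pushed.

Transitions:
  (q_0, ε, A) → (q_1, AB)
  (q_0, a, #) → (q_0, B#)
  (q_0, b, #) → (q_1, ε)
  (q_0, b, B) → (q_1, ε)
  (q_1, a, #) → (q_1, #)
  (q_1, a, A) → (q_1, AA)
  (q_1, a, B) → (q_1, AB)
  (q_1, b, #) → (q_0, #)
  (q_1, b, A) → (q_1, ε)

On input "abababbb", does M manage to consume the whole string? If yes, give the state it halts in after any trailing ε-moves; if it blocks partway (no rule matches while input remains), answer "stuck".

(q_0, abababbb, #) ⊢ (q_0, bababbb, B#) ⊢ (q_1, ababbb, #) ⊢ (q_1, babbb, #) ⊢ (q_0, abbb, #) ⊢ (q_0, bbb, B#) ⊢ (q_1, bb, #) ⊢ (q_0, b, #) ⊢ (q_1, ε, ε)
All input consumed; M is in state q_1.

q_1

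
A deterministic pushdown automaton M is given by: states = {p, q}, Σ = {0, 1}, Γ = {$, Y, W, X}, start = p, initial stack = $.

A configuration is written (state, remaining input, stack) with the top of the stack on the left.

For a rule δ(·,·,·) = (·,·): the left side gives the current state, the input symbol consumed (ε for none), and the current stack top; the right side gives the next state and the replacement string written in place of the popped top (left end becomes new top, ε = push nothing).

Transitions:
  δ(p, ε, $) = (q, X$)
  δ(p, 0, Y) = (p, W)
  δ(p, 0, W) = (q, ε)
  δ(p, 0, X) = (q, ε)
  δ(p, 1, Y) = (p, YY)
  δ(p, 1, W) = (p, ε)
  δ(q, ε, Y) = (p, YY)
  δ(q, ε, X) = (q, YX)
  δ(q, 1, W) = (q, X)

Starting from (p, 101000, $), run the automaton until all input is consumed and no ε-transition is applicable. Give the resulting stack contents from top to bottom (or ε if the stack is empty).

WYX$

(p, 101000, $) ⊢ (q, 101000, X$) ⊢ (q, 101000, YX$) ⊢ (p, 101000, YYX$) ⊢ (p, 01000, YYYX$) ⊢ (p, 1000, WYYX$) ⊢ (p, 000, YYX$) ⊢ (p, 00, WYX$) ⊢ (q, 0, YX$) ⊢ (p, 0, YYX$) ⊢ (p, ε, WYX$)
All input consumed in state p with stack WYX$.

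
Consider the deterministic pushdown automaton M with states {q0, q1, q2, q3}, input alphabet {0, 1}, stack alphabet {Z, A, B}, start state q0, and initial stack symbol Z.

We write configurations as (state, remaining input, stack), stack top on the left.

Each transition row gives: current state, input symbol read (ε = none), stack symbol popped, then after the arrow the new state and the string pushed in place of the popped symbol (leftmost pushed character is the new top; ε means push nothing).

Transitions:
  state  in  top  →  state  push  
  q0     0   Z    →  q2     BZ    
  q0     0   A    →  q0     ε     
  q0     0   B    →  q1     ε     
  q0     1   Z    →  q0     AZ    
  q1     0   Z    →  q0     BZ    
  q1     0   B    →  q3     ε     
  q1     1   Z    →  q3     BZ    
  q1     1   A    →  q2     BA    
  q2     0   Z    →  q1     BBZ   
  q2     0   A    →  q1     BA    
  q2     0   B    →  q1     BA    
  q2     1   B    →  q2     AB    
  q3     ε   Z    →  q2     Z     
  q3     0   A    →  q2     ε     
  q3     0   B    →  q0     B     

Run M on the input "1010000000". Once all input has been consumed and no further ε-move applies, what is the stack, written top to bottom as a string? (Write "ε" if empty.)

(q0, 1010000000, Z)
  read 1, top Z: go to q0, push AZ → (q0, 010000000, AZ)
  read 0, top A: go to q0, push ε → (q0, 10000000, Z)
  read 1, top Z: go to q0, push AZ → (q0, 0000000, AZ)
  read 0, top A: go to q0, push ε → (q0, 000000, Z)
  read 0, top Z: go to q2, push BZ → (q2, 00000, BZ)
  read 0, top B: go to q1, push BA → (q1, 0000, BAZ)
  read 0, top B: go to q3, push ε → (q3, 000, AZ)
  read 0, top A: go to q2, push ε → (q2, 00, Z)
  read 0, top Z: go to q1, push BBZ → (q1, 0, BBZ)
  read 0, top B: go to q3, push ε → (q3, ε, BZ)
All input consumed in state q3 with stack BZ.

BZ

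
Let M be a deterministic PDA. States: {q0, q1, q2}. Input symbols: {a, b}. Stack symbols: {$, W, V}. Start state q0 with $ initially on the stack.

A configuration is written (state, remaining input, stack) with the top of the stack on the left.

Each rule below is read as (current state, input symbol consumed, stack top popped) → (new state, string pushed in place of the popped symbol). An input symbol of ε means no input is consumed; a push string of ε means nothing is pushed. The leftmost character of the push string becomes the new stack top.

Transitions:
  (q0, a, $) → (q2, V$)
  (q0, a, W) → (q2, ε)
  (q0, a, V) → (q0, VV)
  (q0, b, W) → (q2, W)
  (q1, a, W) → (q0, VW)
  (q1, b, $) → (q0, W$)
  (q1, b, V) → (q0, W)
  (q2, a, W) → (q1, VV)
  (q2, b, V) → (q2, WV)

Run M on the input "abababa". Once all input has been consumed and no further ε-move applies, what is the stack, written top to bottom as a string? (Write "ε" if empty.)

VVVV$

(q0, abababa, $)
  read a, top $: go to q2, push V$ → (q2, bababa, V$)
  read b, top V: go to q2, push WV → (q2, ababa, WV$)
  read a, top W: go to q1, push VV → (q1, baba, VVV$)
  read b, top V: go to q0, push W → (q0, aba, WVV$)
  read a, top W: go to q2, push ε → (q2, ba, VV$)
  read b, top V: go to q2, push WV → (q2, a, WVV$)
  read a, top W: go to q1, push VV → (q1, ε, VVVV$)
All input consumed in state q1 with stack VVVV$.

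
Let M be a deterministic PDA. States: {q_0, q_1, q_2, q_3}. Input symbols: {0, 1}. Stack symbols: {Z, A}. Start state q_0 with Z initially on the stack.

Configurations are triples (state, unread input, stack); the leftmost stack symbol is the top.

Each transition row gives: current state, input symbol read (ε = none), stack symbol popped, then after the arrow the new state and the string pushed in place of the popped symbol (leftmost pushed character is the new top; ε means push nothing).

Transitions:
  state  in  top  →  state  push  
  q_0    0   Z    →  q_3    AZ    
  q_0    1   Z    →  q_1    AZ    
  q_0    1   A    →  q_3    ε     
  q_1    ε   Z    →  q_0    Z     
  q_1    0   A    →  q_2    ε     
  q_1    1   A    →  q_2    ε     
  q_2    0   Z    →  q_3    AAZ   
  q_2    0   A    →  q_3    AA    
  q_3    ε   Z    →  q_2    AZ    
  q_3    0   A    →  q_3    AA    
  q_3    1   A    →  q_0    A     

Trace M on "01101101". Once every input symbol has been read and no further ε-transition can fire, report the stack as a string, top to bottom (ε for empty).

AAZ

(q_0, 01101101, Z) ⊢ (q_3, 1101101, AZ) ⊢ (q_0, 101101, AZ) ⊢ (q_3, 01101, Z) ⊢ (q_2, 01101, AZ) ⊢ (q_3, 1101, AAZ) ⊢ (q_0, 101, AAZ) ⊢ (q_3, 01, AZ) ⊢ (q_3, 1, AAZ) ⊢ (q_0, ε, AAZ)
All input consumed in state q_0 with stack AAZ.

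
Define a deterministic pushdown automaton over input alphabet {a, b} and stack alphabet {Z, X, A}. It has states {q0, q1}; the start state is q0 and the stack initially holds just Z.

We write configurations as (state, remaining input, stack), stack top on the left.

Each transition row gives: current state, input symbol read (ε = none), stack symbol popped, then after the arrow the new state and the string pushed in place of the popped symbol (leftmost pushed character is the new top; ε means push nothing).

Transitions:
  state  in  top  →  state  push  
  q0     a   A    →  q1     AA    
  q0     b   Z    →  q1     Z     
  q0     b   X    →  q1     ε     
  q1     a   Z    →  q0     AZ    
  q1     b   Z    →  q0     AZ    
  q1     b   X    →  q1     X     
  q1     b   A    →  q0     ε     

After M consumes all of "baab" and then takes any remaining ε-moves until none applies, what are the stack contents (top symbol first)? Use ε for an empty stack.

(q0, baab, Z)
  read b, top Z: go to q1, push Z → (q1, aab, Z)
  read a, top Z: go to q0, push AZ → (q0, ab, AZ)
  read a, top A: go to q1, push AA → (q1, b, AAZ)
  read b, top A: go to q0, push ε → (q0, ε, AZ)
All input consumed in state q0 with stack AZ.

AZ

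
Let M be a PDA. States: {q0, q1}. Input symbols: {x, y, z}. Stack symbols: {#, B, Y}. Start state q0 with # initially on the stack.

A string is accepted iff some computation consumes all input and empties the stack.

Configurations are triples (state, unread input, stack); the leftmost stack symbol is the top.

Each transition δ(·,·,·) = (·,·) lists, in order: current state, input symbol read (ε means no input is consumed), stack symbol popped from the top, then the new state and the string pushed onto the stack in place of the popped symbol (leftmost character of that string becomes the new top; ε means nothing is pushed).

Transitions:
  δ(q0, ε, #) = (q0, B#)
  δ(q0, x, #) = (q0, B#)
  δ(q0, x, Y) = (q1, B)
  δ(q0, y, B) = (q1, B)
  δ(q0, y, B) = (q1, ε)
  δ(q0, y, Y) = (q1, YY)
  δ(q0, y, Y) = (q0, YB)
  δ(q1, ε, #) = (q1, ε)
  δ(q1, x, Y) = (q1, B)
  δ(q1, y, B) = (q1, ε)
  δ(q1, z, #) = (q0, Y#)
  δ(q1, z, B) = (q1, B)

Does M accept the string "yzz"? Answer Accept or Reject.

Reject

No computation consumes all input and empties the stack.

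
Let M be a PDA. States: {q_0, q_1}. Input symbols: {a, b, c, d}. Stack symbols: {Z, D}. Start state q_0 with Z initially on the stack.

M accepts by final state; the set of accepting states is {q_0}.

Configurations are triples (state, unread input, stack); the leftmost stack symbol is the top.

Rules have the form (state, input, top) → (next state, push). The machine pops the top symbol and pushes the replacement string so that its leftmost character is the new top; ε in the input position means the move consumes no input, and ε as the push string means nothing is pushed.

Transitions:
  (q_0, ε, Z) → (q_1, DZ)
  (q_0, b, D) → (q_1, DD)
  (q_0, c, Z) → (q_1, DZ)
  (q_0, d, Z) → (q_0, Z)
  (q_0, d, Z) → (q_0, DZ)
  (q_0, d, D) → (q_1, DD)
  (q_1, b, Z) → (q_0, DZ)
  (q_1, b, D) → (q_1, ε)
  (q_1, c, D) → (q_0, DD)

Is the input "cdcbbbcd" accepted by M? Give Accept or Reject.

No computation consumes all input and reaches a final state.

Reject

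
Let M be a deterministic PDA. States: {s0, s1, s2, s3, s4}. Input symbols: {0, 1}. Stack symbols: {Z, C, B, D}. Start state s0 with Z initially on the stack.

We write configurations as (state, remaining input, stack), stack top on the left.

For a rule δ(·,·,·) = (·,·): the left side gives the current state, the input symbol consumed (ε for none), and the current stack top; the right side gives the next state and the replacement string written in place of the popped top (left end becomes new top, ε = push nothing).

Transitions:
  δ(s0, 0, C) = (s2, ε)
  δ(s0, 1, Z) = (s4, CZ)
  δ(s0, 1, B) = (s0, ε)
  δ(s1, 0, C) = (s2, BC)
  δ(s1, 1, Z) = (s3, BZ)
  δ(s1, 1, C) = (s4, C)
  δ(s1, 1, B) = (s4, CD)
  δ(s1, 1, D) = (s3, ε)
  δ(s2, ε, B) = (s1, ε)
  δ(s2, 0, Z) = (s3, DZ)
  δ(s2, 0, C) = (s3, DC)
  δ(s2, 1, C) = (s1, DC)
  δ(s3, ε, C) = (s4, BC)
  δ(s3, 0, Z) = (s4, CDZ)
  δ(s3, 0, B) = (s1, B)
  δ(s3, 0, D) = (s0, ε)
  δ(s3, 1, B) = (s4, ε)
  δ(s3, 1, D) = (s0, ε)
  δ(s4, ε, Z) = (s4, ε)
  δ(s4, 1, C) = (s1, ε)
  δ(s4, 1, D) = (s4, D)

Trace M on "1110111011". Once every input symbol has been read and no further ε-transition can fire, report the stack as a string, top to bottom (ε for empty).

Z

(s0, 1110111011, Z) ⊢ (s4, 110111011, CZ) ⊢ (s1, 10111011, Z) ⊢ (s3, 0111011, BZ) ⊢ (s1, 111011, BZ) ⊢ (s4, 11011, CDZ) ⊢ (s1, 1011, DZ) ⊢ (s3, 011, Z) ⊢ (s4, 11, CDZ) ⊢ (s1, 1, DZ) ⊢ (s3, ε, Z)
All input consumed in state s3 with stack Z.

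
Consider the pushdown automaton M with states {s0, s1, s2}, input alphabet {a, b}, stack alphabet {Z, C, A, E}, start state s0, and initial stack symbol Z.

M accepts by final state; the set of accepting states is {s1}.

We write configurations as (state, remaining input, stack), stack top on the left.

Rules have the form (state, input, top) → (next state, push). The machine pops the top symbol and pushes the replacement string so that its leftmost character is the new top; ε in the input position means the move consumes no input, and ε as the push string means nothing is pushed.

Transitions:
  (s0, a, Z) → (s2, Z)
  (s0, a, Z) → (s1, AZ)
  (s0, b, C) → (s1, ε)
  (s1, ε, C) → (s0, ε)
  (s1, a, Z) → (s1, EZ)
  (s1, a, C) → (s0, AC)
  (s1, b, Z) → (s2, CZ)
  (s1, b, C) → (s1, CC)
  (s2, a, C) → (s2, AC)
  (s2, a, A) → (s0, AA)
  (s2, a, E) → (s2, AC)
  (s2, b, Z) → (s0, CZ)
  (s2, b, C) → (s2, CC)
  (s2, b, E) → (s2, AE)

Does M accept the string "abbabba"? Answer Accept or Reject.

No computation consumes all input and reaches a final state.

Reject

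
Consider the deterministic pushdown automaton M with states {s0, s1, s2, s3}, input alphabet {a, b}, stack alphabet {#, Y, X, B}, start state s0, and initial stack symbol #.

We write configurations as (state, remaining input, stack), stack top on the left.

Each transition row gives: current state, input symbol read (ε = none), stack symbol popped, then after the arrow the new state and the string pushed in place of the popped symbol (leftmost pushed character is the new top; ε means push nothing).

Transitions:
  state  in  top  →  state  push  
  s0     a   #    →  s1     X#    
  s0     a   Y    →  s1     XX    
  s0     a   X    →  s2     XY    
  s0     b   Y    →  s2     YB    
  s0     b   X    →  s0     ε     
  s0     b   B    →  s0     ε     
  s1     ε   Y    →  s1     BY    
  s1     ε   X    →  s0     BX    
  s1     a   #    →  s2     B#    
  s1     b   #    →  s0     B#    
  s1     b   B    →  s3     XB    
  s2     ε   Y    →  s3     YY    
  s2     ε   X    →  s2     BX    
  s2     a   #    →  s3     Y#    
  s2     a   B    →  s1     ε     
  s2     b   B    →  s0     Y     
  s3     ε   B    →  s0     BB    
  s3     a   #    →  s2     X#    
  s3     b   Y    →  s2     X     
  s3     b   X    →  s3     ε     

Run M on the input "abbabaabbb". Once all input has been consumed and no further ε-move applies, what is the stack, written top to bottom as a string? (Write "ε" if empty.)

YYB#

(s0, abbabaabbb, #)
  read a, top #: go to s1, push X# → (s1, bbabaabbb, X#)
  ε-move, top X: go to s0, push BX → (s0, bbabaabbb, BX#)
  read b, top B: go to s0, push ε → (s0, babaabbb, X#)
  read b, top X: go to s0, push ε → (s0, abaabbb, #)
  read a, top #: go to s1, push X# → (s1, baabbb, X#)
  ε-move, top X: go to s0, push BX → (s0, baabbb, BX#)
  read b, top B: go to s0, push ε → (s0, aabbb, X#)
  read a, top X: go to s2, push XY → (s2, abbb, XY#)
  ε-move, top X: go to s2, push BX → (s2, abbb, BXY#)
  read a, top B: go to s1, push ε → (s1, bbb, XY#)
  ε-move, top X: go to s0, push BX → (s0, bbb, BXY#)
  read b, top B: go to s0, push ε → (s0, bb, XY#)
  read b, top X: go to s0, push ε → (s0, b, Y#)
  read b, top Y: go to s2, push YB → (s2, ε, YB#)
  ε-move, top Y: go to s3, push YY → (s3, ε, YYB#)
All input consumed in state s3 with stack YYB#.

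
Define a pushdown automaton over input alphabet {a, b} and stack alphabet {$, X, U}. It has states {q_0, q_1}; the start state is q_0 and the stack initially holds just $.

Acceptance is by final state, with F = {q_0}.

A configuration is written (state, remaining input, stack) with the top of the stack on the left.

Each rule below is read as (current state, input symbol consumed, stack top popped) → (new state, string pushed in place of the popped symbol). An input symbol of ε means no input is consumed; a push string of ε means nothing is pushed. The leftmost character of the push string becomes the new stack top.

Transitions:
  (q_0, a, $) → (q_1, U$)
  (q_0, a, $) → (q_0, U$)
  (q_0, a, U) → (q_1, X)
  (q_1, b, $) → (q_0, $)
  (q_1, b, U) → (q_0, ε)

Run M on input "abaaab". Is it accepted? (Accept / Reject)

Reject

No computation consumes all input and reaches a final state.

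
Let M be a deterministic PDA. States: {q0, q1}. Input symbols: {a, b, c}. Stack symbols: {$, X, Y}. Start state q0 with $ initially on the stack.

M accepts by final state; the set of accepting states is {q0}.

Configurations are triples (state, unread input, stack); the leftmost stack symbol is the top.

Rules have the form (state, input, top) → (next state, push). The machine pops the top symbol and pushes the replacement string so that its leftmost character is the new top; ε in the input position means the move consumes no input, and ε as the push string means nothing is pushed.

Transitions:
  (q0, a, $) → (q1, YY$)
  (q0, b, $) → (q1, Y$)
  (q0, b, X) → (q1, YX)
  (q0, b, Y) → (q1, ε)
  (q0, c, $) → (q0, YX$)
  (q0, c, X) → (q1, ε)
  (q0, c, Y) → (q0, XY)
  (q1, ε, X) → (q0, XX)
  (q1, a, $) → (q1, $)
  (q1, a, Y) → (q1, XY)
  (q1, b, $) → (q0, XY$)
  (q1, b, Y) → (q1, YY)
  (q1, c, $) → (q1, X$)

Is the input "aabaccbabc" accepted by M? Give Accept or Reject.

(q0, aabaccbabc, $)
  read a, top $: go to q1, push YY$ → (q1, abaccbabc, YY$)
  read a, top Y: go to q1, push XY → (q1, baccbabc, XYY$)
  ε-move, top X: go to q0, push XX → (q0, baccbabc, XXYY$)
  read b, top X: go to q1, push YX → (q1, accbabc, YXXYY$)
  read a, top Y: go to q1, push XY → (q1, ccbabc, XYXXYY$)
  ε-move, top X: go to q0, push XX → (q0, ccbabc, XXYXXYY$)
  read c, top X: go to q1, push ε → (q1, cbabc, XYXXYY$)
  ε-move, top X: go to q0, push XX → (q0, cbabc, XXYXXYY$)
  read c, top X: go to q1, push ε → (q1, babc, XYXXYY$)
  ε-move, top X: go to q0, push XX → (q0, babc, XXYXXYY$)
  read b, top X: go to q1, push YX → (q1, abc, YXXYXXYY$)
  read a, top Y: go to q1, push XY → (q1, bc, XYXXYXXYY$)
  ε-move, top X: go to q0, push XX → (q0, bc, XXYXXYXXYY$)
  read b, top X: go to q1, push YX → (q1, c, YXXYXXYXXYY$)
No transition applies at (q1, c, YXXYXXYXXYY$); input not fully consumed.

Reject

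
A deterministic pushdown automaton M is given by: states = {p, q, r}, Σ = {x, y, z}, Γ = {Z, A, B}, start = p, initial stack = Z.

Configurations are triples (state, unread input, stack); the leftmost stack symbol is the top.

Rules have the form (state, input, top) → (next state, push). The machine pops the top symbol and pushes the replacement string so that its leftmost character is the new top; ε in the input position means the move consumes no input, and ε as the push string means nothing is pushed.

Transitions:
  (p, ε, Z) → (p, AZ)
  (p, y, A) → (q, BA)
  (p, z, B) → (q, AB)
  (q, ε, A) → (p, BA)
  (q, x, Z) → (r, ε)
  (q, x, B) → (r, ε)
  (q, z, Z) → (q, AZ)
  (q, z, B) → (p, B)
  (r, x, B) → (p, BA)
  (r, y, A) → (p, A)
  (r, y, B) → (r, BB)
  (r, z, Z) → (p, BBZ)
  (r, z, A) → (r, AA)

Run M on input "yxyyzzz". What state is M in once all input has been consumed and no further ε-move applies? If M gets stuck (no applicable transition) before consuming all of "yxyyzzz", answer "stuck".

p

(p, yxyyzzz, Z)
  ε-move, top Z: go to p, push AZ → (p, yxyyzzz, AZ)
  read y, top A: go to q, push BA → (q, xyyzzz, BAZ)
  read x, top B: go to r, push ε → (r, yyzzz, AZ)
  read y, top A: go to p, push A → (p, yzzz, AZ)
  read y, top A: go to q, push BA → (q, zzz, BAZ)
  read z, top B: go to p, push B → (p, zz, BAZ)
  read z, top B: go to q, push AB → (q, z, ABAZ)
  ε-move, top A: go to p, push BA → (p, z, BABAZ)
  read z, top B: go to q, push AB → (q, ε, ABABAZ)
  ε-move, top A: go to p, push BA → (p, ε, BABABAZ)
All input consumed; M is in state p.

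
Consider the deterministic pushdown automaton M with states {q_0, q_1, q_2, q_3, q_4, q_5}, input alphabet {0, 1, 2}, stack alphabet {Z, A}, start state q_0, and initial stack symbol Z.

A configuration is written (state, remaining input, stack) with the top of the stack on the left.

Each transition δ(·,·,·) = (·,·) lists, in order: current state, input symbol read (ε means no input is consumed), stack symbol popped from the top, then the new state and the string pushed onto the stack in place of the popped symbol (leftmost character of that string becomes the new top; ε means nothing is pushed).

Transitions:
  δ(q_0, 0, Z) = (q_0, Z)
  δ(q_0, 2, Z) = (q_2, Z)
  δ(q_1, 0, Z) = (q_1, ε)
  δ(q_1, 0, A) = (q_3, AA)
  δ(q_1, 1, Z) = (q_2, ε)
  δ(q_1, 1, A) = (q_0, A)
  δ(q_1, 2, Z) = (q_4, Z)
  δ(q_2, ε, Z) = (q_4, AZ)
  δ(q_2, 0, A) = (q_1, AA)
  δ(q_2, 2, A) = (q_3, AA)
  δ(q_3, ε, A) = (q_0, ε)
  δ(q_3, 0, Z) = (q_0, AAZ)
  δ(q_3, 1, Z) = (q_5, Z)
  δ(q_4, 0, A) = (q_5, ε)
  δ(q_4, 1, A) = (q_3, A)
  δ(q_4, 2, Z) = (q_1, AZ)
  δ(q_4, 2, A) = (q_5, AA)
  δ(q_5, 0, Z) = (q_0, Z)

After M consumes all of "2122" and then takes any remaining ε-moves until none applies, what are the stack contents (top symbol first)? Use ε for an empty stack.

AAZ

(q_0, 2122, Z)
  read 2, top Z: go to q_2, push Z → (q_2, 122, Z)
  ε-move, top Z: go to q_4, push AZ → (q_4, 122, AZ)
  read 1, top A: go to q_3, push A → (q_3, 22, AZ)
  ε-move, top A: go to q_0, push ε → (q_0, 22, Z)
  read 2, top Z: go to q_2, push Z → (q_2, 2, Z)
  ε-move, top Z: go to q_4, push AZ → (q_4, 2, AZ)
  read 2, top A: go to q_5, push AA → (q_5, ε, AAZ)
All input consumed in state q_5 with stack AAZ.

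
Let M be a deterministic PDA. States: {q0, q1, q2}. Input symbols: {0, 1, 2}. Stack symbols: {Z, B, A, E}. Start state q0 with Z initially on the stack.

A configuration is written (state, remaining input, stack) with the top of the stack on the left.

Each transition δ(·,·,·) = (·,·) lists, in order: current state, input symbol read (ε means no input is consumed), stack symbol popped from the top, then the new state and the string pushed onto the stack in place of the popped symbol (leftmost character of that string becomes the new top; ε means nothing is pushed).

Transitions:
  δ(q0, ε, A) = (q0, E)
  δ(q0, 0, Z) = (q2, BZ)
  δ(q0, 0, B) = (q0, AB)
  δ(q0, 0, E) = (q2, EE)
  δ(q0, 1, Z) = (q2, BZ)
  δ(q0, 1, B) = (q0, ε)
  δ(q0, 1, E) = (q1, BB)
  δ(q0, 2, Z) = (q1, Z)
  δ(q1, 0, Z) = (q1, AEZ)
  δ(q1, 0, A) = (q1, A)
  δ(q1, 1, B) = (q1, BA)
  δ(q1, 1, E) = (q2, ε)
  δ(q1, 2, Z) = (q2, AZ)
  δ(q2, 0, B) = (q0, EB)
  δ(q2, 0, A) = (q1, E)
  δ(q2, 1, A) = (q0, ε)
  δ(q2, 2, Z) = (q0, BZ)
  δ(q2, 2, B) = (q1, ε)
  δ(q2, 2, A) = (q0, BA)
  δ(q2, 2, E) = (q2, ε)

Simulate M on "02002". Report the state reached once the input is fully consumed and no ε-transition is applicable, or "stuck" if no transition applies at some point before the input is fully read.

(q0, 02002, Z)
  read 0, top Z: go to q2, push BZ → (q2, 2002, BZ)
  read 2, top B: go to q1, push ε → (q1, 002, Z)
  read 0, top Z: go to q1, push AEZ → (q1, 02, AEZ)
  read 0, top A: go to q1, push A → (q1, 2, AEZ)
No transition for (q1, 2, top A); M blocks with input 2 remaining.

stuck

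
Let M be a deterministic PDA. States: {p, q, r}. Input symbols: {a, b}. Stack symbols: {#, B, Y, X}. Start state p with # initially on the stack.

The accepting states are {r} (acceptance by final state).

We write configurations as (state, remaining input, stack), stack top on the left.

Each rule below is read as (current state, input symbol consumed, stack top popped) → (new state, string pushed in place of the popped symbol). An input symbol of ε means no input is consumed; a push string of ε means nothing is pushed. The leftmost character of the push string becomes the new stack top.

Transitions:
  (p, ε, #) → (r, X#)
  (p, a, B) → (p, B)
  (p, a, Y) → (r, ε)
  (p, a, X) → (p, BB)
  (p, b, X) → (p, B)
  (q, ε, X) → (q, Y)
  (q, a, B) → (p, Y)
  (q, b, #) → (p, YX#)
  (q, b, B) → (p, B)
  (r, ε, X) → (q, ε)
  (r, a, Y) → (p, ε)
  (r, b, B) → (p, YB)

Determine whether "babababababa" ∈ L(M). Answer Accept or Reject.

(p, babababababa, #)
  ε-move, top #: go to r, push X# → (r, babababababa, X#)
  ε-move, top X: go to q, push ε → (q, babababababa, #)
  read b, top #: go to p, push YX# → (p, abababababa, YX#)
  read a, top Y: go to r, push ε → (r, bababababa, X#)
  ε-move, top X: go to q, push ε → (q, bababababa, #)
  read b, top #: go to p, push YX# → (p, ababababa, YX#)
  read a, top Y: go to r, push ε → (r, babababa, X#)
  ε-move, top X: go to q, push ε → (q, babababa, #)
  read b, top #: go to p, push YX# → (p, abababa, YX#)
  read a, top Y: go to r, push ε → (r, bababa, X#)
  ε-move, top X: go to q, push ε → (q, bababa, #)
  read b, top #: go to p, push YX# → (p, ababa, YX#)
  read a, top Y: go to r, push ε → (r, baba, X#)
  ε-move, top X: go to q, push ε → (q, baba, #)
  read b, top #: go to p, push YX# → (p, aba, YX#)
  read a, top Y: go to r, push ε → (r, ba, X#)
  ε-move, top X: go to q, push ε → (q, ba, #)
  read b, top #: go to p, push YX# → (p, a, YX#)
  read a, top Y: go to r, push ε → (r, ε, X#)
All input consumed; state r ∈ F.

Accept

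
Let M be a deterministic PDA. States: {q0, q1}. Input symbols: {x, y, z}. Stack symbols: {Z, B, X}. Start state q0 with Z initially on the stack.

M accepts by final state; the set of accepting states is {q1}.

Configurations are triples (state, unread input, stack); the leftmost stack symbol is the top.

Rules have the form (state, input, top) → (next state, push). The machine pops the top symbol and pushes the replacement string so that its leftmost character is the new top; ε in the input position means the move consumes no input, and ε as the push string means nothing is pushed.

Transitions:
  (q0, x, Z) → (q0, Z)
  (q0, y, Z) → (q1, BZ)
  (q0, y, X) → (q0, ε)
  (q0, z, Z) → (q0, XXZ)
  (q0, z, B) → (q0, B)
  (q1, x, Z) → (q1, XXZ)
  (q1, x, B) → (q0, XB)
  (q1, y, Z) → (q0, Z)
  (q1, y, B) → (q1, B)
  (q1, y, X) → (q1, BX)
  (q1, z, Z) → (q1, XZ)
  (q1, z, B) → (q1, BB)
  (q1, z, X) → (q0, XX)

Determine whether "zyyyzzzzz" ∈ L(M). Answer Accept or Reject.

(q0, zyyyzzzzz, Z)
  read z, top Z: go to q0, push XXZ → (q0, yyyzzzzz, XXZ)
  read y, top X: go to q0, push ε → (q0, yyzzzzz, XZ)
  read y, top X: go to q0, push ε → (q0, yzzzzz, Z)
  read y, top Z: go to q1, push BZ → (q1, zzzzz, BZ)
  read z, top B: go to q1, push BB → (q1, zzzz, BBZ)
  read z, top B: go to q1, push BB → (q1, zzz, BBBZ)
  read z, top B: go to q1, push BB → (q1, zz, BBBBZ)
  read z, top B: go to q1, push BB → (q1, z, BBBBBZ)
  read z, top B: go to q1, push BB → (q1, ε, BBBBBBZ)
All input consumed; state q1 ∈ F.

Accept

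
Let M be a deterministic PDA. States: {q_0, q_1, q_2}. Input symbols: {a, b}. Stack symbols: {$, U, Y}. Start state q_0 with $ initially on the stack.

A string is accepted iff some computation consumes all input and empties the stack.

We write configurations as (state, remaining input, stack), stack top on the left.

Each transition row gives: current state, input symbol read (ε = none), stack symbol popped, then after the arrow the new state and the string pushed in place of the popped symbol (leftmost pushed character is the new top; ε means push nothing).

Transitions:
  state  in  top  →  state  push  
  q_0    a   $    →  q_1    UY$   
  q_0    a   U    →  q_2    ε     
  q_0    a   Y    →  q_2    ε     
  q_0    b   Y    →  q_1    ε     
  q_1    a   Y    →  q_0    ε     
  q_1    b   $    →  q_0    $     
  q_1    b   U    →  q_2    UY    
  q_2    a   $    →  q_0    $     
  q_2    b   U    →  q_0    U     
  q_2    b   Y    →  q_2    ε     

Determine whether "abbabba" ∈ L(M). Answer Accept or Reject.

(q_0, abbabba, $)
  read a, top $: go to q_1, push UY$ → (q_1, bbabba, UY$)
  read b, top U: go to q_2, push UY → (q_2, babba, UYY$)
  read b, top U: go to q_0, push U → (q_0, abba, UYY$)
  read a, top U: go to q_2, push ε → (q_2, bba, YY$)
  read b, top Y: go to q_2, push ε → (q_2, ba, Y$)
  read b, top Y: go to q_2, push ε → (q_2, a, $)
  read a, top $: go to q_0, push $ → (q_0, ε, $)
All input consumed; stack is $, not empty, and no further ε-move applies.

Reject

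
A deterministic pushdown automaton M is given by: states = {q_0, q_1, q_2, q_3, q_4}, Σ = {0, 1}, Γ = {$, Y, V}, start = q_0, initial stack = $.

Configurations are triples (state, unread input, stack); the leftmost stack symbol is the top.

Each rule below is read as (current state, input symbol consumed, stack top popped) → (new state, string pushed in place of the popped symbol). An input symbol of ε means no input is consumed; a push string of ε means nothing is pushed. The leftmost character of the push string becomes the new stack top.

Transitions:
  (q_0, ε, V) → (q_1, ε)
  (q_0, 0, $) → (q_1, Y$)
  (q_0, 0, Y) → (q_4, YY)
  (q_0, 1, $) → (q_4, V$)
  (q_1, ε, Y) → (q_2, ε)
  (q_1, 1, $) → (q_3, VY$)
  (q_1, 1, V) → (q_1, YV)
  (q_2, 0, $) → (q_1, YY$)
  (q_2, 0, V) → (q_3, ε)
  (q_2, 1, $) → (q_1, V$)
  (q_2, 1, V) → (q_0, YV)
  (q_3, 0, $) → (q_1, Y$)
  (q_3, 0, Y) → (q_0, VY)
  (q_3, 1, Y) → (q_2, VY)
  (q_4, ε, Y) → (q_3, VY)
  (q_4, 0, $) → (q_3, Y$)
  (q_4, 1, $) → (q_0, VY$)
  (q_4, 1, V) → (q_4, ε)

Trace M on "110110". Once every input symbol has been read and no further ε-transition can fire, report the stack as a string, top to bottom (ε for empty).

VYYVY$

(q_0, 110110, $)
  read 1, top $: go to q_4, push V$ → (q_4, 10110, V$)
  read 1, top V: go to q_4, push ε → (q_4, 0110, $)
  read 0, top $: go to q_3, push Y$ → (q_3, 110, Y$)
  read 1, top Y: go to q_2, push VY → (q_2, 10, VY$)
  read 1, top V: go to q_0, push YV → (q_0, 0, YVY$)
  read 0, top Y: go to q_4, push YY → (q_4, ε, YYVY$)
  ε-move, top Y: go to q_3, push VY → (q_3, ε, VYYVY$)
All input consumed in state q_3 with stack VYYVY$.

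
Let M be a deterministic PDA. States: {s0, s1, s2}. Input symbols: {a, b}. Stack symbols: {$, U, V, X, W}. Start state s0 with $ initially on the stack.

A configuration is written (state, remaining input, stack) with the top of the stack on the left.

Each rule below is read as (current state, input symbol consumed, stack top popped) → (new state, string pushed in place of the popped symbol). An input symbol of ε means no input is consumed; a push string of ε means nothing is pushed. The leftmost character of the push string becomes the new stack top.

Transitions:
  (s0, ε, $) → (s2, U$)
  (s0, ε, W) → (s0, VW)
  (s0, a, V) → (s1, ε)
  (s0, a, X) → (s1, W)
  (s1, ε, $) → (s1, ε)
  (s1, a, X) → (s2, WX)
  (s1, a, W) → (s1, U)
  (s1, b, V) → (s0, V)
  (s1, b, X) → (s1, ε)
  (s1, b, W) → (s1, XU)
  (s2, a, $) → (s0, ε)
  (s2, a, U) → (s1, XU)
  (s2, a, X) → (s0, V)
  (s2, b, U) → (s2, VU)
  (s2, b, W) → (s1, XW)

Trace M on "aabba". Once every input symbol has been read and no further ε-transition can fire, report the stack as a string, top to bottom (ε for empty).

UXU$

(s0, aabba, $)
  ε-move, top $: go to s2, push U$ → (s2, aabba, U$)
  read a, top U: go to s1, push XU → (s1, abba, XU$)
  read a, top X: go to s2, push WX → (s2, bba, WXU$)
  read b, top W: go to s1, push XW → (s1, ba, XWXU$)
  read b, top X: go to s1, push ε → (s1, a, WXU$)
  read a, top W: go to s1, push U → (s1, ε, UXU$)
All input consumed in state s1 with stack UXU$.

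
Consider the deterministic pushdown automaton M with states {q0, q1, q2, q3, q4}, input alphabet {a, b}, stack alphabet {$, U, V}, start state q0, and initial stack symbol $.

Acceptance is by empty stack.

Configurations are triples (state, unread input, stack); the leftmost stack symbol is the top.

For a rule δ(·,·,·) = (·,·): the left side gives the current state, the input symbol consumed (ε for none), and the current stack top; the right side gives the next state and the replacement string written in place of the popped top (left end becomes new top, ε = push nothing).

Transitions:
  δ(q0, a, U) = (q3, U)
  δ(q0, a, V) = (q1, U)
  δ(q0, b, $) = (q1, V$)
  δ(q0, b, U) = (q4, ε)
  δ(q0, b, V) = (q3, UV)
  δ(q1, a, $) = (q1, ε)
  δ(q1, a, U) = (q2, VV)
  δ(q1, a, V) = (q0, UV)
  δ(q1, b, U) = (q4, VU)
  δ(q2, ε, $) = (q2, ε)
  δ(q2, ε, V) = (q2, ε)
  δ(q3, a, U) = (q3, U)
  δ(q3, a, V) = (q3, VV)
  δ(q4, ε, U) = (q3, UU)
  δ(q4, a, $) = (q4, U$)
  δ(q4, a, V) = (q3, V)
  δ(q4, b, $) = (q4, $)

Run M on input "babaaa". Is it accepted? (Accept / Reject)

(q0, babaaa, $)
  read b, top $: go to q1, push V$ → (q1, abaaa, V$)
  read a, top V: go to q0, push UV → (q0, baaa, UV$)
  read b, top U: go to q4, push ε → (q4, aaa, V$)
  read a, top V: go to q3, push V → (q3, aa, V$)
  read a, top V: go to q3, push VV → (q3, a, VV$)
  read a, top V: go to q3, push VV → (q3, ε, VVV$)
All input consumed; stack is VVV$, not empty, and no further ε-move applies.

Reject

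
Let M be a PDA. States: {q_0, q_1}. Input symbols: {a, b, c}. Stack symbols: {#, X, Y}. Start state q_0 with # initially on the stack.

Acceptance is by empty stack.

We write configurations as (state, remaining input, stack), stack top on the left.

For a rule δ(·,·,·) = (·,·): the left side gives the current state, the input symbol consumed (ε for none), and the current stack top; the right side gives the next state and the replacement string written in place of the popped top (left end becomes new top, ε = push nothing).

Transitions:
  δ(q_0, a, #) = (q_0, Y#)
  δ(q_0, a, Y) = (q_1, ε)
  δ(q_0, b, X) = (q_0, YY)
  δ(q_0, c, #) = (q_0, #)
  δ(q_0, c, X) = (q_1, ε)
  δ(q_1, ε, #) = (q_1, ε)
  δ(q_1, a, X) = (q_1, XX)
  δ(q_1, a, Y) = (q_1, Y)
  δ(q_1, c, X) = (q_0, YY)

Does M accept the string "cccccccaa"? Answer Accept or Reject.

One accepting computation: (q_0, cccccccaa, #) ⊢ (q_0, ccccccaa, #) ⊢ (q_0, cccccaa, #) ⊢ (q_0, ccccaa, #) ⊢ (q_0, cccaa, #) ⊢ (q_0, ccaa, #) ⊢ (q_0, caa, #) ⊢ (q_0, aa, #) ⊢ (q_0, a, Y#) ⊢ (q_1, ε, #) ⊢ (q_1, ε, ε)
All input consumed and the stack is empty.

Accept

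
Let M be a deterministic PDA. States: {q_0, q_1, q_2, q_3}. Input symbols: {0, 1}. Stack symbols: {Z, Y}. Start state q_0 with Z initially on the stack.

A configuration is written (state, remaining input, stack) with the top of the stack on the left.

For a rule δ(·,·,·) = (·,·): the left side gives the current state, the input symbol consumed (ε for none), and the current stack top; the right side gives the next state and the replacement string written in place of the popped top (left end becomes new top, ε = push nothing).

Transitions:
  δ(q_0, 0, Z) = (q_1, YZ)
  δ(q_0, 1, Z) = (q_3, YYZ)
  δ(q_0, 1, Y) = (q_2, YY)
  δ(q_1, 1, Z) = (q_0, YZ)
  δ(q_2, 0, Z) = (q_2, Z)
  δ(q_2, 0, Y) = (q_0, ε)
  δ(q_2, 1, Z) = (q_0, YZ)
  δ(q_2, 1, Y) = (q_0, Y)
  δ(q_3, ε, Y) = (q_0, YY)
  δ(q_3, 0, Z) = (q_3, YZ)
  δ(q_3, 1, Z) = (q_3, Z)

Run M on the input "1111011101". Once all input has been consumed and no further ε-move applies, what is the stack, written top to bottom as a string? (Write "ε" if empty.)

YYYYYYZ

(q_0, 1111011101, Z)
  read 1, top Z: go to q_3, push YYZ → (q_3, 111011101, YYZ)
  ε-move, top Y: go to q_0, push YY → (q_0, 111011101, YYYZ)
  read 1, top Y: go to q_2, push YY → (q_2, 11011101, YYYYZ)
  read 1, top Y: go to q_0, push Y → (q_0, 1011101, YYYYZ)
  read 1, top Y: go to q_2, push YY → (q_2, 011101, YYYYYZ)
  read 0, top Y: go to q_0, push ε → (q_0, 11101, YYYYZ)
  read 1, top Y: go to q_2, push YY → (q_2, 1101, YYYYYZ)
  read 1, top Y: go to q_0, push Y → (q_0, 101, YYYYYZ)
  read 1, top Y: go to q_2, push YY → (q_2, 01, YYYYYYZ)
  read 0, top Y: go to q_0, push ε → (q_0, 1, YYYYYZ)
  read 1, top Y: go to q_2, push YY → (q_2, ε, YYYYYYZ)
All input consumed in state q_2 with stack YYYYYYZ.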